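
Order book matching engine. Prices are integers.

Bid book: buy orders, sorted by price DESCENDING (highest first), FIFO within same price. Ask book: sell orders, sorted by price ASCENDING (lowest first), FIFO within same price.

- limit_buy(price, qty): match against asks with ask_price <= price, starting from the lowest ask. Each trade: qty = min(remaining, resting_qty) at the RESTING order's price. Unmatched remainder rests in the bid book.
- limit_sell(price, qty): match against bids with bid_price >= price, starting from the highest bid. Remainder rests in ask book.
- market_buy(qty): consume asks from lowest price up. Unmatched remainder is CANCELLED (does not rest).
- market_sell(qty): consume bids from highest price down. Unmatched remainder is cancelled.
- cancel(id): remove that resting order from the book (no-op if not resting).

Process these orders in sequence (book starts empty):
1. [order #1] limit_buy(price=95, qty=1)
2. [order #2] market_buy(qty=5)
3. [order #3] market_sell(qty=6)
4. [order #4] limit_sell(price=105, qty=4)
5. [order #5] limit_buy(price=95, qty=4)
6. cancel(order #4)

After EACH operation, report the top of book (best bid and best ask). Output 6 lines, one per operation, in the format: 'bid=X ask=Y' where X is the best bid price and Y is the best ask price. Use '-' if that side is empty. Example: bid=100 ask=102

After op 1 [order #1] limit_buy(price=95, qty=1): fills=none; bids=[#1:1@95] asks=[-]
After op 2 [order #2] market_buy(qty=5): fills=none; bids=[#1:1@95] asks=[-]
After op 3 [order #3] market_sell(qty=6): fills=#1x#3:1@95; bids=[-] asks=[-]
After op 4 [order #4] limit_sell(price=105, qty=4): fills=none; bids=[-] asks=[#4:4@105]
After op 5 [order #5] limit_buy(price=95, qty=4): fills=none; bids=[#5:4@95] asks=[#4:4@105]
After op 6 cancel(order #4): fills=none; bids=[#5:4@95] asks=[-]

Answer: bid=95 ask=-
bid=95 ask=-
bid=- ask=-
bid=- ask=105
bid=95 ask=105
bid=95 ask=-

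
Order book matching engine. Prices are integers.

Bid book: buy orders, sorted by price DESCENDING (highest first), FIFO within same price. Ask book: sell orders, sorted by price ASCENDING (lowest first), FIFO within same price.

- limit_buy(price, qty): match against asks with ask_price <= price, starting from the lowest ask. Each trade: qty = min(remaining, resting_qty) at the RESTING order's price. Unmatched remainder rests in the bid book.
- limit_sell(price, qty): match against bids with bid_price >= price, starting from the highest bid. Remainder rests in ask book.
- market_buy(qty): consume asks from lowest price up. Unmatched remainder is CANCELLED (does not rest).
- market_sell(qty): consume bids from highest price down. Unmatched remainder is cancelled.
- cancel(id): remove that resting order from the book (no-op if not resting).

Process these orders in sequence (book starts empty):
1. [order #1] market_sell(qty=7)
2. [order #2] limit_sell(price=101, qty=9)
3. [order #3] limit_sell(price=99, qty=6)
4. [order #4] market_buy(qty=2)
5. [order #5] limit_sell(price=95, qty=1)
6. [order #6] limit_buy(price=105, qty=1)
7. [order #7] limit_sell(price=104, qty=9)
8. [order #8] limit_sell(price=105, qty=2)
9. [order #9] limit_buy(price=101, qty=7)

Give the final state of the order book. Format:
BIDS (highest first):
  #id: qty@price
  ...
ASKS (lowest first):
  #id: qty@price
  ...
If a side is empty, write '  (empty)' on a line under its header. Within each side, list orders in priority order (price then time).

After op 1 [order #1] market_sell(qty=7): fills=none; bids=[-] asks=[-]
After op 2 [order #2] limit_sell(price=101, qty=9): fills=none; bids=[-] asks=[#2:9@101]
After op 3 [order #3] limit_sell(price=99, qty=6): fills=none; bids=[-] asks=[#3:6@99 #2:9@101]
After op 4 [order #4] market_buy(qty=2): fills=#4x#3:2@99; bids=[-] asks=[#3:4@99 #2:9@101]
After op 5 [order #5] limit_sell(price=95, qty=1): fills=none; bids=[-] asks=[#5:1@95 #3:4@99 #2:9@101]
After op 6 [order #6] limit_buy(price=105, qty=1): fills=#6x#5:1@95; bids=[-] asks=[#3:4@99 #2:9@101]
After op 7 [order #7] limit_sell(price=104, qty=9): fills=none; bids=[-] asks=[#3:4@99 #2:9@101 #7:9@104]
After op 8 [order #8] limit_sell(price=105, qty=2): fills=none; bids=[-] asks=[#3:4@99 #2:9@101 #7:9@104 #8:2@105]
After op 9 [order #9] limit_buy(price=101, qty=7): fills=#9x#3:4@99 #9x#2:3@101; bids=[-] asks=[#2:6@101 #7:9@104 #8:2@105]

Answer: BIDS (highest first):
  (empty)
ASKS (lowest first):
  #2: 6@101
  #7: 9@104
  #8: 2@105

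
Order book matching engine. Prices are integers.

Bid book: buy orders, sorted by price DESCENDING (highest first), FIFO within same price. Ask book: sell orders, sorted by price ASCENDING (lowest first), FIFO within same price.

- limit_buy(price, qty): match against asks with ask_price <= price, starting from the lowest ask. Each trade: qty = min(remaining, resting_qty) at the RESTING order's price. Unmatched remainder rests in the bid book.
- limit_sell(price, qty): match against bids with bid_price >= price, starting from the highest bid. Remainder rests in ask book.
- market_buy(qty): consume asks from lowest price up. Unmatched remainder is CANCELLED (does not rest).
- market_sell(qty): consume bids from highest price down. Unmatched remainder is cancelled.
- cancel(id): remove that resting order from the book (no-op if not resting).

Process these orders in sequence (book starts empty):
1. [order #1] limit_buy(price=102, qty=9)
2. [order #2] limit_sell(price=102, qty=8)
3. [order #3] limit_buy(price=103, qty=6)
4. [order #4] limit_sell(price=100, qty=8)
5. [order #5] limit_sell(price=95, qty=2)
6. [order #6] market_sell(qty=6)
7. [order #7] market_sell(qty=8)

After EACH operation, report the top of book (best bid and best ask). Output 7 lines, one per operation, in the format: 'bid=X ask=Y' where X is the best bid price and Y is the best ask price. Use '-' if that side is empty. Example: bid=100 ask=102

After op 1 [order #1] limit_buy(price=102, qty=9): fills=none; bids=[#1:9@102] asks=[-]
After op 2 [order #2] limit_sell(price=102, qty=8): fills=#1x#2:8@102; bids=[#1:1@102] asks=[-]
After op 3 [order #3] limit_buy(price=103, qty=6): fills=none; bids=[#3:6@103 #1:1@102] asks=[-]
After op 4 [order #4] limit_sell(price=100, qty=8): fills=#3x#4:6@103 #1x#4:1@102; bids=[-] asks=[#4:1@100]
After op 5 [order #5] limit_sell(price=95, qty=2): fills=none; bids=[-] asks=[#5:2@95 #4:1@100]
After op 6 [order #6] market_sell(qty=6): fills=none; bids=[-] asks=[#5:2@95 #4:1@100]
After op 7 [order #7] market_sell(qty=8): fills=none; bids=[-] asks=[#5:2@95 #4:1@100]

Answer: bid=102 ask=-
bid=102 ask=-
bid=103 ask=-
bid=- ask=100
bid=- ask=95
bid=- ask=95
bid=- ask=95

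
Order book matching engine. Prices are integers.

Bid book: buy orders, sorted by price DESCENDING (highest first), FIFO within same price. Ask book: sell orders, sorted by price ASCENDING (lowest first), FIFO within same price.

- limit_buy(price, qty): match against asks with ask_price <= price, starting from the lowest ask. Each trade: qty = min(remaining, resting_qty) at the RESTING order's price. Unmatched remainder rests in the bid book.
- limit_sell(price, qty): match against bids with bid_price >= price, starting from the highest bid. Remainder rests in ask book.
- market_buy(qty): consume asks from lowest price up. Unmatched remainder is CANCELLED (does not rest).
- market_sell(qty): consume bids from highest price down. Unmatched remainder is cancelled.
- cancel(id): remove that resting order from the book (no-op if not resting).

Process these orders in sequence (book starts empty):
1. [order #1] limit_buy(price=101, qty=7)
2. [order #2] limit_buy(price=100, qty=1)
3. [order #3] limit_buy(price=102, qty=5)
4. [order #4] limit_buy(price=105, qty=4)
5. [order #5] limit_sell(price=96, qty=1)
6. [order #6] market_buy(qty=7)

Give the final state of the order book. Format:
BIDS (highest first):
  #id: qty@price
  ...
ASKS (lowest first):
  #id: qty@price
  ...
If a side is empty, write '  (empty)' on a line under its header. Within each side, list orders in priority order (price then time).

After op 1 [order #1] limit_buy(price=101, qty=7): fills=none; bids=[#1:7@101] asks=[-]
After op 2 [order #2] limit_buy(price=100, qty=1): fills=none; bids=[#1:7@101 #2:1@100] asks=[-]
After op 3 [order #3] limit_buy(price=102, qty=5): fills=none; bids=[#3:5@102 #1:7@101 #2:1@100] asks=[-]
After op 4 [order #4] limit_buy(price=105, qty=4): fills=none; bids=[#4:4@105 #3:5@102 #1:7@101 #2:1@100] asks=[-]
After op 5 [order #5] limit_sell(price=96, qty=1): fills=#4x#5:1@105; bids=[#4:3@105 #3:5@102 #1:7@101 #2:1@100] asks=[-]
After op 6 [order #6] market_buy(qty=7): fills=none; bids=[#4:3@105 #3:5@102 #1:7@101 #2:1@100] asks=[-]

Answer: BIDS (highest first):
  #4: 3@105
  #3: 5@102
  #1: 7@101
  #2: 1@100
ASKS (lowest first):
  (empty)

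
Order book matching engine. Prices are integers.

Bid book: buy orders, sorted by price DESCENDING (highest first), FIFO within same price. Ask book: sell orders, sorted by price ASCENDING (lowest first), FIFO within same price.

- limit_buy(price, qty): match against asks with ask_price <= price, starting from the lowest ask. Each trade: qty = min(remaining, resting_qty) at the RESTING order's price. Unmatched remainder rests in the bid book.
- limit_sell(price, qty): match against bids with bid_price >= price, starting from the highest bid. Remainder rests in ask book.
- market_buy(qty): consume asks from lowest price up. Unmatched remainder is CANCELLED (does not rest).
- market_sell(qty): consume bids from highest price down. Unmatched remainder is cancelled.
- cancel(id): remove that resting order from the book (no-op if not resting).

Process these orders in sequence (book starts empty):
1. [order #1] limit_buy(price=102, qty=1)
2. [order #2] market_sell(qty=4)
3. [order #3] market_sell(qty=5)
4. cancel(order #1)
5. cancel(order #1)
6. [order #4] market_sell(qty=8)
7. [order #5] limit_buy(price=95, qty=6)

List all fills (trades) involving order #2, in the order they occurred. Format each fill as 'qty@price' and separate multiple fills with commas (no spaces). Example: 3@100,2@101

Answer: 1@102

Derivation:
After op 1 [order #1] limit_buy(price=102, qty=1): fills=none; bids=[#1:1@102] asks=[-]
After op 2 [order #2] market_sell(qty=4): fills=#1x#2:1@102; bids=[-] asks=[-]
After op 3 [order #3] market_sell(qty=5): fills=none; bids=[-] asks=[-]
After op 4 cancel(order #1): fills=none; bids=[-] asks=[-]
After op 5 cancel(order #1): fills=none; bids=[-] asks=[-]
After op 6 [order #4] market_sell(qty=8): fills=none; bids=[-] asks=[-]
After op 7 [order #5] limit_buy(price=95, qty=6): fills=none; bids=[#5:6@95] asks=[-]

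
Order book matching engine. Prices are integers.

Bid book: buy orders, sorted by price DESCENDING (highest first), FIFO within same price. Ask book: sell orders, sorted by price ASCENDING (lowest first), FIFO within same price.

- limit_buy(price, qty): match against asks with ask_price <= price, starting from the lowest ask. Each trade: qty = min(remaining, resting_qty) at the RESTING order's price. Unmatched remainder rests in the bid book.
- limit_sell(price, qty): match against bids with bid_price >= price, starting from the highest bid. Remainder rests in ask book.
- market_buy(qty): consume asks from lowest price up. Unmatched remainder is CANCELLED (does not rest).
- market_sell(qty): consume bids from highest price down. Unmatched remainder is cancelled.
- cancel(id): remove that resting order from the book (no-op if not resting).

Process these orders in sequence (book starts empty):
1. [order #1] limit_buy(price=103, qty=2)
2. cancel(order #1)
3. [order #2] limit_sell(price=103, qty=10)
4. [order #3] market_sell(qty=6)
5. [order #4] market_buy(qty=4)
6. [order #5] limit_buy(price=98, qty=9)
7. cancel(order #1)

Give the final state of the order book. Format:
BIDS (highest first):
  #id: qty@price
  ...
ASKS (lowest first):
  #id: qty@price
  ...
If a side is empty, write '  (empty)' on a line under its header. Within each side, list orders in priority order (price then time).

After op 1 [order #1] limit_buy(price=103, qty=2): fills=none; bids=[#1:2@103] asks=[-]
After op 2 cancel(order #1): fills=none; bids=[-] asks=[-]
After op 3 [order #2] limit_sell(price=103, qty=10): fills=none; bids=[-] asks=[#2:10@103]
After op 4 [order #3] market_sell(qty=6): fills=none; bids=[-] asks=[#2:10@103]
After op 5 [order #4] market_buy(qty=4): fills=#4x#2:4@103; bids=[-] asks=[#2:6@103]
After op 6 [order #5] limit_buy(price=98, qty=9): fills=none; bids=[#5:9@98] asks=[#2:6@103]
After op 7 cancel(order #1): fills=none; bids=[#5:9@98] asks=[#2:6@103]

Answer: BIDS (highest first):
  #5: 9@98
ASKS (lowest first):
  #2: 6@103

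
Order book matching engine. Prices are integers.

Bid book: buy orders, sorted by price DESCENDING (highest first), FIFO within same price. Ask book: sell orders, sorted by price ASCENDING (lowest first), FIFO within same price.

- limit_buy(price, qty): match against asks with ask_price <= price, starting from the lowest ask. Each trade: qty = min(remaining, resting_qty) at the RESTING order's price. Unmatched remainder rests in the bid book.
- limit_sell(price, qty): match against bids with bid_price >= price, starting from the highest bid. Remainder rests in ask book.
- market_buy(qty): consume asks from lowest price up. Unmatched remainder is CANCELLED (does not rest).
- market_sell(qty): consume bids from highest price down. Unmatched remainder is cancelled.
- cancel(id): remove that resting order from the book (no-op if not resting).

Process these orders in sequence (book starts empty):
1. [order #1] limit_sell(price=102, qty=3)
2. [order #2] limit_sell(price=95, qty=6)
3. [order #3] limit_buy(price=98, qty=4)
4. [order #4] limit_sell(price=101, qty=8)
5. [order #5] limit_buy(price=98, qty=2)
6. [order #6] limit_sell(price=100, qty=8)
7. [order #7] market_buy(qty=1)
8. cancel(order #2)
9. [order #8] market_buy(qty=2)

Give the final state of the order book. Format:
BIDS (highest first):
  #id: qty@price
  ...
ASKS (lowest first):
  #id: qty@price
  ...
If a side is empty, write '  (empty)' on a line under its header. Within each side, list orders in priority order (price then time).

After op 1 [order #1] limit_sell(price=102, qty=3): fills=none; bids=[-] asks=[#1:3@102]
After op 2 [order #2] limit_sell(price=95, qty=6): fills=none; bids=[-] asks=[#2:6@95 #1:3@102]
After op 3 [order #3] limit_buy(price=98, qty=4): fills=#3x#2:4@95; bids=[-] asks=[#2:2@95 #1:3@102]
After op 4 [order #4] limit_sell(price=101, qty=8): fills=none; bids=[-] asks=[#2:2@95 #4:8@101 #1:3@102]
After op 5 [order #5] limit_buy(price=98, qty=2): fills=#5x#2:2@95; bids=[-] asks=[#4:8@101 #1:3@102]
After op 6 [order #6] limit_sell(price=100, qty=8): fills=none; bids=[-] asks=[#6:8@100 #4:8@101 #1:3@102]
After op 7 [order #7] market_buy(qty=1): fills=#7x#6:1@100; bids=[-] asks=[#6:7@100 #4:8@101 #1:3@102]
After op 8 cancel(order #2): fills=none; bids=[-] asks=[#6:7@100 #4:8@101 #1:3@102]
After op 9 [order #8] market_buy(qty=2): fills=#8x#6:2@100; bids=[-] asks=[#6:5@100 #4:8@101 #1:3@102]

Answer: BIDS (highest first):
  (empty)
ASKS (lowest first):
  #6: 5@100
  #4: 8@101
  #1: 3@102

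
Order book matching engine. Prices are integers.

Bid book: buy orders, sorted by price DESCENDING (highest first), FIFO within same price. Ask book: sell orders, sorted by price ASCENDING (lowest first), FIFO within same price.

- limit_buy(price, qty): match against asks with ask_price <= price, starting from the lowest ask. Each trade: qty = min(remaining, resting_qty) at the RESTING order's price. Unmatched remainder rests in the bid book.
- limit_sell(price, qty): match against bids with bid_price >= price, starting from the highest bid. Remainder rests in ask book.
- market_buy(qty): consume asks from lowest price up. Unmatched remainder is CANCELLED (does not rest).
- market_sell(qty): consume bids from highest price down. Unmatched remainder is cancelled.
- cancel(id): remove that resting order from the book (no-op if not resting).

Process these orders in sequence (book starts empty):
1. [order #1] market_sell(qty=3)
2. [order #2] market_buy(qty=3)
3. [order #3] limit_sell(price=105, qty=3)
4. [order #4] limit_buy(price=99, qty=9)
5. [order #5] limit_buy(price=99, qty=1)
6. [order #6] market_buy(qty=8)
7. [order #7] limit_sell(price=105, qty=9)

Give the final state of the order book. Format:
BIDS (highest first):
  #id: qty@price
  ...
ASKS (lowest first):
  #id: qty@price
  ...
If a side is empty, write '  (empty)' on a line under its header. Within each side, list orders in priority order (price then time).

After op 1 [order #1] market_sell(qty=3): fills=none; bids=[-] asks=[-]
After op 2 [order #2] market_buy(qty=3): fills=none; bids=[-] asks=[-]
After op 3 [order #3] limit_sell(price=105, qty=3): fills=none; bids=[-] asks=[#3:3@105]
After op 4 [order #4] limit_buy(price=99, qty=9): fills=none; bids=[#4:9@99] asks=[#3:3@105]
After op 5 [order #5] limit_buy(price=99, qty=1): fills=none; bids=[#4:9@99 #5:1@99] asks=[#3:3@105]
After op 6 [order #6] market_buy(qty=8): fills=#6x#3:3@105; bids=[#4:9@99 #5:1@99] asks=[-]
After op 7 [order #7] limit_sell(price=105, qty=9): fills=none; bids=[#4:9@99 #5:1@99] asks=[#7:9@105]

Answer: BIDS (highest first):
  #4: 9@99
  #5: 1@99
ASKS (lowest first):
  #7: 9@105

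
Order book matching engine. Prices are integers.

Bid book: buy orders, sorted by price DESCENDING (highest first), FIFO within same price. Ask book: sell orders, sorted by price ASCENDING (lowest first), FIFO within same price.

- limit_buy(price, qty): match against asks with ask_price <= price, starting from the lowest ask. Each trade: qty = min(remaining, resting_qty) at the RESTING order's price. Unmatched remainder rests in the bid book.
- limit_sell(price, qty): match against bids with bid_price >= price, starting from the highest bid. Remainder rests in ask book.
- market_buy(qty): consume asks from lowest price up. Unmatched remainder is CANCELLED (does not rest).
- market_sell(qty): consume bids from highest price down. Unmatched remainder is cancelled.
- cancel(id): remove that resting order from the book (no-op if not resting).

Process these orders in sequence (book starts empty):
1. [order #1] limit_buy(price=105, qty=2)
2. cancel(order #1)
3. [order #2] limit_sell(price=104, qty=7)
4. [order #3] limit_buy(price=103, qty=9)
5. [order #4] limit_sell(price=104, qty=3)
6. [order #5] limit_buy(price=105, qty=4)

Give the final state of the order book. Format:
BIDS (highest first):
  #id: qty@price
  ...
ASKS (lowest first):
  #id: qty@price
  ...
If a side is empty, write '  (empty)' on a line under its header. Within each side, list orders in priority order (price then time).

Answer: BIDS (highest first):
  #3: 9@103
ASKS (lowest first):
  #2: 3@104
  #4: 3@104

Derivation:
After op 1 [order #1] limit_buy(price=105, qty=2): fills=none; bids=[#1:2@105] asks=[-]
After op 2 cancel(order #1): fills=none; bids=[-] asks=[-]
After op 3 [order #2] limit_sell(price=104, qty=7): fills=none; bids=[-] asks=[#2:7@104]
After op 4 [order #3] limit_buy(price=103, qty=9): fills=none; bids=[#3:9@103] asks=[#2:7@104]
After op 5 [order #4] limit_sell(price=104, qty=3): fills=none; bids=[#3:9@103] asks=[#2:7@104 #4:3@104]
After op 6 [order #5] limit_buy(price=105, qty=4): fills=#5x#2:4@104; bids=[#3:9@103] asks=[#2:3@104 #4:3@104]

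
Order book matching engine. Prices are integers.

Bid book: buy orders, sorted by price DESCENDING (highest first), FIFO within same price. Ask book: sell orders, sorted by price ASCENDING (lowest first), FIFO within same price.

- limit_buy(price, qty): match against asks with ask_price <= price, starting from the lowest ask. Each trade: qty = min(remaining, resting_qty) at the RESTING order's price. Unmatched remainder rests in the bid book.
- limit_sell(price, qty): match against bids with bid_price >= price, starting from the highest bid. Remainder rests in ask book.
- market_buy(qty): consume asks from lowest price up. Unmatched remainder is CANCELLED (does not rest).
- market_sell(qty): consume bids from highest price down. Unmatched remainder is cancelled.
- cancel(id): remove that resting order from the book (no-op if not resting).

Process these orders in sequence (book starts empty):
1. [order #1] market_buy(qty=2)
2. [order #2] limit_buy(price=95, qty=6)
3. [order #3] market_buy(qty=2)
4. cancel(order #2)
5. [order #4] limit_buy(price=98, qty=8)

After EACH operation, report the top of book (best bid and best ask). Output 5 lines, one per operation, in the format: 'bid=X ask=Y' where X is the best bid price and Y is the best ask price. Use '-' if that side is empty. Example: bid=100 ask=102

Answer: bid=- ask=-
bid=95 ask=-
bid=95 ask=-
bid=- ask=-
bid=98 ask=-

Derivation:
After op 1 [order #1] market_buy(qty=2): fills=none; bids=[-] asks=[-]
After op 2 [order #2] limit_buy(price=95, qty=6): fills=none; bids=[#2:6@95] asks=[-]
After op 3 [order #3] market_buy(qty=2): fills=none; bids=[#2:6@95] asks=[-]
After op 4 cancel(order #2): fills=none; bids=[-] asks=[-]
After op 5 [order #4] limit_buy(price=98, qty=8): fills=none; bids=[#4:8@98] asks=[-]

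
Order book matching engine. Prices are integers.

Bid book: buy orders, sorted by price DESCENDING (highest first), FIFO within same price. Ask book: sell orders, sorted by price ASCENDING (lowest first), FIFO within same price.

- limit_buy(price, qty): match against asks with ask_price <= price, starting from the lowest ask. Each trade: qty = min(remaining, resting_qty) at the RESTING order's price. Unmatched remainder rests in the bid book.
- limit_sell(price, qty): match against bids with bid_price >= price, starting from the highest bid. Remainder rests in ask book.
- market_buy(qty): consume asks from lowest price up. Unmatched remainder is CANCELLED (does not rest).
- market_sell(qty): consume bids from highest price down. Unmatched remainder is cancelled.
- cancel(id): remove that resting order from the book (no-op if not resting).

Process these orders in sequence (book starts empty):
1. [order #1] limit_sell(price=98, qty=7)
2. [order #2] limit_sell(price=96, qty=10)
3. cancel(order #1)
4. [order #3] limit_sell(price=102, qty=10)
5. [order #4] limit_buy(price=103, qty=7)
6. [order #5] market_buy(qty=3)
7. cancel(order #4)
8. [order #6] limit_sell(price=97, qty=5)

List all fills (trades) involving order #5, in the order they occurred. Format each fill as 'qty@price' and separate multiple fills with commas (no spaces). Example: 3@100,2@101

Answer: 3@96

Derivation:
After op 1 [order #1] limit_sell(price=98, qty=7): fills=none; bids=[-] asks=[#1:7@98]
After op 2 [order #2] limit_sell(price=96, qty=10): fills=none; bids=[-] asks=[#2:10@96 #1:7@98]
After op 3 cancel(order #1): fills=none; bids=[-] asks=[#2:10@96]
After op 4 [order #3] limit_sell(price=102, qty=10): fills=none; bids=[-] asks=[#2:10@96 #3:10@102]
After op 5 [order #4] limit_buy(price=103, qty=7): fills=#4x#2:7@96; bids=[-] asks=[#2:3@96 #3:10@102]
After op 6 [order #5] market_buy(qty=3): fills=#5x#2:3@96; bids=[-] asks=[#3:10@102]
After op 7 cancel(order #4): fills=none; bids=[-] asks=[#3:10@102]
After op 8 [order #6] limit_sell(price=97, qty=5): fills=none; bids=[-] asks=[#6:5@97 #3:10@102]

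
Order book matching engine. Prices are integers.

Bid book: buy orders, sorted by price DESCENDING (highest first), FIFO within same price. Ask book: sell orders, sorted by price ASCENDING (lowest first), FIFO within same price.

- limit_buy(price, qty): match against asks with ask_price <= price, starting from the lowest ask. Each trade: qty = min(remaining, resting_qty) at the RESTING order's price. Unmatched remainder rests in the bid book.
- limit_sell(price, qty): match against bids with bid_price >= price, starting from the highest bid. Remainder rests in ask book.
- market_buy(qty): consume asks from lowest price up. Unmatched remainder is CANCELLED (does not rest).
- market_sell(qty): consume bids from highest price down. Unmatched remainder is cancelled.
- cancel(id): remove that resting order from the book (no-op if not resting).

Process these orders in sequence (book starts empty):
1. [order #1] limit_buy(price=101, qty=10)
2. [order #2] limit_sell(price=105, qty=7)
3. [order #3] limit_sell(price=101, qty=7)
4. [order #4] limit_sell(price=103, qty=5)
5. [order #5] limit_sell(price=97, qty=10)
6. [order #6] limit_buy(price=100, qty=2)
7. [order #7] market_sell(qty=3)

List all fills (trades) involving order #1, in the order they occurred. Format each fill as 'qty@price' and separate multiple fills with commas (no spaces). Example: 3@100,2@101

After op 1 [order #1] limit_buy(price=101, qty=10): fills=none; bids=[#1:10@101] asks=[-]
After op 2 [order #2] limit_sell(price=105, qty=7): fills=none; bids=[#1:10@101] asks=[#2:7@105]
After op 3 [order #3] limit_sell(price=101, qty=7): fills=#1x#3:7@101; bids=[#1:3@101] asks=[#2:7@105]
After op 4 [order #4] limit_sell(price=103, qty=5): fills=none; bids=[#1:3@101] asks=[#4:5@103 #2:7@105]
After op 5 [order #5] limit_sell(price=97, qty=10): fills=#1x#5:3@101; bids=[-] asks=[#5:7@97 #4:5@103 #2:7@105]
After op 6 [order #6] limit_buy(price=100, qty=2): fills=#6x#5:2@97; bids=[-] asks=[#5:5@97 #4:5@103 #2:7@105]
After op 7 [order #7] market_sell(qty=3): fills=none; bids=[-] asks=[#5:5@97 #4:5@103 #2:7@105]

Answer: 7@101,3@101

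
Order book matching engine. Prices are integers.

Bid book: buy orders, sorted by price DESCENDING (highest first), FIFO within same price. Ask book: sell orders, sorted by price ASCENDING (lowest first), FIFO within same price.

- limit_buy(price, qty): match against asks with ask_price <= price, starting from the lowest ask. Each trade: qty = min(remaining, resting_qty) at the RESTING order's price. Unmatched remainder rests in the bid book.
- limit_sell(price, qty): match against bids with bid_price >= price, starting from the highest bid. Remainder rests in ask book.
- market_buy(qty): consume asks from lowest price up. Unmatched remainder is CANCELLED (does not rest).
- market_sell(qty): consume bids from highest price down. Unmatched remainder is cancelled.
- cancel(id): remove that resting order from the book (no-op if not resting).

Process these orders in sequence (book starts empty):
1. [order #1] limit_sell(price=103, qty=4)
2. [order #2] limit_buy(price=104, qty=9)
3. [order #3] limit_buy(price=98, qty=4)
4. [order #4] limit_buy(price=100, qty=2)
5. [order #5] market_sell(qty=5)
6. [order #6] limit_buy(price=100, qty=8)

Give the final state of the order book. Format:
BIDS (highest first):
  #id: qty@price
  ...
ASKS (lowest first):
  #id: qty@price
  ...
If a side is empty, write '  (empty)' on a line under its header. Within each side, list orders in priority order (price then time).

After op 1 [order #1] limit_sell(price=103, qty=4): fills=none; bids=[-] asks=[#1:4@103]
After op 2 [order #2] limit_buy(price=104, qty=9): fills=#2x#1:4@103; bids=[#2:5@104] asks=[-]
After op 3 [order #3] limit_buy(price=98, qty=4): fills=none; bids=[#2:5@104 #3:4@98] asks=[-]
After op 4 [order #4] limit_buy(price=100, qty=2): fills=none; bids=[#2:5@104 #4:2@100 #3:4@98] asks=[-]
After op 5 [order #5] market_sell(qty=5): fills=#2x#5:5@104; bids=[#4:2@100 #3:4@98] asks=[-]
After op 6 [order #6] limit_buy(price=100, qty=8): fills=none; bids=[#4:2@100 #6:8@100 #3:4@98] asks=[-]

Answer: BIDS (highest first):
  #4: 2@100
  #6: 8@100
  #3: 4@98
ASKS (lowest first):
  (empty)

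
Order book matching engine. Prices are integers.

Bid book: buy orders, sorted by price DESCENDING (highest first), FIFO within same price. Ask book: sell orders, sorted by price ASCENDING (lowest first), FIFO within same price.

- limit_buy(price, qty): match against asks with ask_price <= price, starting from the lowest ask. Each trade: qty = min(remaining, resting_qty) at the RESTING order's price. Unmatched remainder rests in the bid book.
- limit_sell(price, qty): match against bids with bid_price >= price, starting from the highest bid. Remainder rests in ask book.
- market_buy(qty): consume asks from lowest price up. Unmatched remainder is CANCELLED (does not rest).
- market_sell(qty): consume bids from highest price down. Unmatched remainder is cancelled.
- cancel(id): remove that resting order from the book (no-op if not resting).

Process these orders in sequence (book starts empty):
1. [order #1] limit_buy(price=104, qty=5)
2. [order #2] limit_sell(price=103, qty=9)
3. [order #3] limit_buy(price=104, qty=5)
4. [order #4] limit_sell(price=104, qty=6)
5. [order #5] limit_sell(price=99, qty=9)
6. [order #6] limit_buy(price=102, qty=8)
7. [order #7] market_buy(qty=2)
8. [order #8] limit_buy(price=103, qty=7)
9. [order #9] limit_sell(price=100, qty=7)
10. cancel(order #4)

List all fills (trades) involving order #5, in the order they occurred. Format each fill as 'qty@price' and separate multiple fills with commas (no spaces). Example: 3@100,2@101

Answer: 8@99,1@99

Derivation:
After op 1 [order #1] limit_buy(price=104, qty=5): fills=none; bids=[#1:5@104] asks=[-]
After op 2 [order #2] limit_sell(price=103, qty=9): fills=#1x#2:5@104; bids=[-] asks=[#2:4@103]
After op 3 [order #3] limit_buy(price=104, qty=5): fills=#3x#2:4@103; bids=[#3:1@104] asks=[-]
After op 4 [order #4] limit_sell(price=104, qty=6): fills=#3x#4:1@104; bids=[-] asks=[#4:5@104]
After op 5 [order #5] limit_sell(price=99, qty=9): fills=none; bids=[-] asks=[#5:9@99 #4:5@104]
After op 6 [order #6] limit_buy(price=102, qty=8): fills=#6x#5:8@99; bids=[-] asks=[#5:1@99 #4:5@104]
After op 7 [order #7] market_buy(qty=2): fills=#7x#5:1@99 #7x#4:1@104; bids=[-] asks=[#4:4@104]
After op 8 [order #8] limit_buy(price=103, qty=7): fills=none; bids=[#8:7@103] asks=[#4:4@104]
After op 9 [order #9] limit_sell(price=100, qty=7): fills=#8x#9:7@103; bids=[-] asks=[#4:4@104]
After op 10 cancel(order #4): fills=none; bids=[-] asks=[-]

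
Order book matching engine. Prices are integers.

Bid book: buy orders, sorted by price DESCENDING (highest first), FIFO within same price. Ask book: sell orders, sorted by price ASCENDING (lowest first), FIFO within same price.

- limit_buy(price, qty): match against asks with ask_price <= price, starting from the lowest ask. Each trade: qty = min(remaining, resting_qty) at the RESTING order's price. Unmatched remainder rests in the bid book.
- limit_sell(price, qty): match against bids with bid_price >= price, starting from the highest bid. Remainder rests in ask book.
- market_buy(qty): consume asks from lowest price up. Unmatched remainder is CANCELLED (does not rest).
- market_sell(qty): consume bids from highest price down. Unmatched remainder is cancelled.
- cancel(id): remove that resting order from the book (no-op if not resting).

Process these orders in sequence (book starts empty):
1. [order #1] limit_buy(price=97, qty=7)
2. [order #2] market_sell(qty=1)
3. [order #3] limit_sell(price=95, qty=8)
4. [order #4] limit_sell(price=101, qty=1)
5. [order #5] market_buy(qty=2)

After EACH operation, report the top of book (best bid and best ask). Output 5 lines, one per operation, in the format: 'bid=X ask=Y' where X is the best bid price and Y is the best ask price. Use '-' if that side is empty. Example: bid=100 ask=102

After op 1 [order #1] limit_buy(price=97, qty=7): fills=none; bids=[#1:7@97] asks=[-]
After op 2 [order #2] market_sell(qty=1): fills=#1x#2:1@97; bids=[#1:6@97] asks=[-]
After op 3 [order #3] limit_sell(price=95, qty=8): fills=#1x#3:6@97; bids=[-] asks=[#3:2@95]
After op 4 [order #4] limit_sell(price=101, qty=1): fills=none; bids=[-] asks=[#3:2@95 #4:1@101]
After op 5 [order #5] market_buy(qty=2): fills=#5x#3:2@95; bids=[-] asks=[#4:1@101]

Answer: bid=97 ask=-
bid=97 ask=-
bid=- ask=95
bid=- ask=95
bid=- ask=101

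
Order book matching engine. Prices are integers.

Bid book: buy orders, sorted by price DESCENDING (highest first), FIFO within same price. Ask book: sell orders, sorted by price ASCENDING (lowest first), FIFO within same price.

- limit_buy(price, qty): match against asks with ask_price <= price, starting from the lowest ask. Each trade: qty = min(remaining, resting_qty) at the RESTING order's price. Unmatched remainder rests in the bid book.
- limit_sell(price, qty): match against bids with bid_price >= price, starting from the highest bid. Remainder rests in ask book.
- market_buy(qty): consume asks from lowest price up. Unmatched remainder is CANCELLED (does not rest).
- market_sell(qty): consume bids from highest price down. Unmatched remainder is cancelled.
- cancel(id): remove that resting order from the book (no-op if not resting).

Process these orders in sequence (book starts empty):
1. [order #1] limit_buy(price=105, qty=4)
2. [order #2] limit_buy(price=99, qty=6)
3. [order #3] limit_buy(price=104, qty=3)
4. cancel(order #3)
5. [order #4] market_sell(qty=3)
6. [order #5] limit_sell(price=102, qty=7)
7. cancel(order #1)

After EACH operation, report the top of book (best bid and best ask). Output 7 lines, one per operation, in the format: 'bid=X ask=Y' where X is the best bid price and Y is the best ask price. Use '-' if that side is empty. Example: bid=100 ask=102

Answer: bid=105 ask=-
bid=105 ask=-
bid=105 ask=-
bid=105 ask=-
bid=105 ask=-
bid=99 ask=102
bid=99 ask=102

Derivation:
After op 1 [order #1] limit_buy(price=105, qty=4): fills=none; bids=[#1:4@105] asks=[-]
After op 2 [order #2] limit_buy(price=99, qty=6): fills=none; bids=[#1:4@105 #2:6@99] asks=[-]
After op 3 [order #3] limit_buy(price=104, qty=3): fills=none; bids=[#1:4@105 #3:3@104 #2:6@99] asks=[-]
After op 4 cancel(order #3): fills=none; bids=[#1:4@105 #2:6@99] asks=[-]
After op 5 [order #4] market_sell(qty=3): fills=#1x#4:3@105; bids=[#1:1@105 #2:6@99] asks=[-]
After op 6 [order #5] limit_sell(price=102, qty=7): fills=#1x#5:1@105; bids=[#2:6@99] asks=[#5:6@102]
After op 7 cancel(order #1): fills=none; bids=[#2:6@99] asks=[#5:6@102]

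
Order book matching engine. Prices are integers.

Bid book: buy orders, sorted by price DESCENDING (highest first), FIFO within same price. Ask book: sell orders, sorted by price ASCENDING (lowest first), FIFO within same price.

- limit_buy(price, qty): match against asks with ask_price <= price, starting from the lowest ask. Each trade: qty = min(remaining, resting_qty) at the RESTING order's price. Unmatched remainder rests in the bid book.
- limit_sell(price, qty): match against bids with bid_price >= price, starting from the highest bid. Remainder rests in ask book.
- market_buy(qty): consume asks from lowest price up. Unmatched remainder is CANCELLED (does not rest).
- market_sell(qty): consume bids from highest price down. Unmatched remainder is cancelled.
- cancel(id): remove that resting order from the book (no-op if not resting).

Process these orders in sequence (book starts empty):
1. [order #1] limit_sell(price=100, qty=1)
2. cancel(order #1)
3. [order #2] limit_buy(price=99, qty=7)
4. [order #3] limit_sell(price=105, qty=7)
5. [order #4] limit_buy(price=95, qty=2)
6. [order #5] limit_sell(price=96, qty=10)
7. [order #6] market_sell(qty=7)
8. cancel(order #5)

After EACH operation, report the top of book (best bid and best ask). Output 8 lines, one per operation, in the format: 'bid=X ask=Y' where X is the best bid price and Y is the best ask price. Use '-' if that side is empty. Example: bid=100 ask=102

After op 1 [order #1] limit_sell(price=100, qty=1): fills=none; bids=[-] asks=[#1:1@100]
After op 2 cancel(order #1): fills=none; bids=[-] asks=[-]
After op 3 [order #2] limit_buy(price=99, qty=7): fills=none; bids=[#2:7@99] asks=[-]
After op 4 [order #3] limit_sell(price=105, qty=7): fills=none; bids=[#2:7@99] asks=[#3:7@105]
After op 5 [order #4] limit_buy(price=95, qty=2): fills=none; bids=[#2:7@99 #4:2@95] asks=[#3:7@105]
After op 6 [order #5] limit_sell(price=96, qty=10): fills=#2x#5:7@99; bids=[#4:2@95] asks=[#5:3@96 #3:7@105]
After op 7 [order #6] market_sell(qty=7): fills=#4x#6:2@95; bids=[-] asks=[#5:3@96 #3:7@105]
After op 8 cancel(order #5): fills=none; bids=[-] asks=[#3:7@105]

Answer: bid=- ask=100
bid=- ask=-
bid=99 ask=-
bid=99 ask=105
bid=99 ask=105
bid=95 ask=96
bid=- ask=96
bid=- ask=105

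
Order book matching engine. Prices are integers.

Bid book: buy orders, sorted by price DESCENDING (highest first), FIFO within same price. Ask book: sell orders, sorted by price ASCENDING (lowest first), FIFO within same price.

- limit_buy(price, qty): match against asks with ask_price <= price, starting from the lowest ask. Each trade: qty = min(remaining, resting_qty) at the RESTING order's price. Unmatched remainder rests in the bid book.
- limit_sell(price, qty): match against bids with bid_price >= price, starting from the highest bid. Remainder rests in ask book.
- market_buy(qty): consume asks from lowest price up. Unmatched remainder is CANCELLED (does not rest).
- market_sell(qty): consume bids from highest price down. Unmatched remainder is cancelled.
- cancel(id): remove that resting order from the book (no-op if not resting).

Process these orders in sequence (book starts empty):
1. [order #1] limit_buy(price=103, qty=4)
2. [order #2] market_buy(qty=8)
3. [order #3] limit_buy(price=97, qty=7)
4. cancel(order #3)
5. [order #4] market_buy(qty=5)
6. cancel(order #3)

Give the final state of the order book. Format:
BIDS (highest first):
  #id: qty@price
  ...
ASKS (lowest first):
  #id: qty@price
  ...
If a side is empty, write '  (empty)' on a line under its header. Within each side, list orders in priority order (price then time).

After op 1 [order #1] limit_buy(price=103, qty=4): fills=none; bids=[#1:4@103] asks=[-]
After op 2 [order #2] market_buy(qty=8): fills=none; bids=[#1:4@103] asks=[-]
After op 3 [order #3] limit_buy(price=97, qty=7): fills=none; bids=[#1:4@103 #3:7@97] asks=[-]
After op 4 cancel(order #3): fills=none; bids=[#1:4@103] asks=[-]
After op 5 [order #4] market_buy(qty=5): fills=none; bids=[#1:4@103] asks=[-]
After op 6 cancel(order #3): fills=none; bids=[#1:4@103] asks=[-]

Answer: BIDS (highest first):
  #1: 4@103
ASKS (lowest first):
  (empty)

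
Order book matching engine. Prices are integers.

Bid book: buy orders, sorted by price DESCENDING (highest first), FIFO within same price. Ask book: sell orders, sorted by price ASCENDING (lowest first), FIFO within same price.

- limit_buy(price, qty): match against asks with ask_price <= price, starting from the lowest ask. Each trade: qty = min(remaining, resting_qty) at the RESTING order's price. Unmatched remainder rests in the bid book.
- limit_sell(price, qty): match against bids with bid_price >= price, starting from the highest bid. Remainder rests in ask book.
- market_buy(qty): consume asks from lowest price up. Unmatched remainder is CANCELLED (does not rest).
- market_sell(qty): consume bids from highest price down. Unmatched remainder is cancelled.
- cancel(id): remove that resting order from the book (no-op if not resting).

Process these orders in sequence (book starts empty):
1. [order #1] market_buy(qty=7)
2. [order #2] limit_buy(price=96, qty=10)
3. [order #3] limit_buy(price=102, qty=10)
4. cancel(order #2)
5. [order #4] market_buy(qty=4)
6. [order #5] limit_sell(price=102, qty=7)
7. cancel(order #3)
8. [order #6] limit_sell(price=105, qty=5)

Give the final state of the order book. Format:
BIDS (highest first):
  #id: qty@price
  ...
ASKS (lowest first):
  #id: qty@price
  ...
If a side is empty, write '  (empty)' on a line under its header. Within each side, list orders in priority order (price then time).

Answer: BIDS (highest first):
  (empty)
ASKS (lowest first):
  #6: 5@105

Derivation:
After op 1 [order #1] market_buy(qty=7): fills=none; bids=[-] asks=[-]
After op 2 [order #2] limit_buy(price=96, qty=10): fills=none; bids=[#2:10@96] asks=[-]
After op 3 [order #3] limit_buy(price=102, qty=10): fills=none; bids=[#3:10@102 #2:10@96] asks=[-]
After op 4 cancel(order #2): fills=none; bids=[#3:10@102] asks=[-]
After op 5 [order #4] market_buy(qty=4): fills=none; bids=[#3:10@102] asks=[-]
After op 6 [order #5] limit_sell(price=102, qty=7): fills=#3x#5:7@102; bids=[#3:3@102] asks=[-]
After op 7 cancel(order #3): fills=none; bids=[-] asks=[-]
After op 8 [order #6] limit_sell(price=105, qty=5): fills=none; bids=[-] asks=[#6:5@105]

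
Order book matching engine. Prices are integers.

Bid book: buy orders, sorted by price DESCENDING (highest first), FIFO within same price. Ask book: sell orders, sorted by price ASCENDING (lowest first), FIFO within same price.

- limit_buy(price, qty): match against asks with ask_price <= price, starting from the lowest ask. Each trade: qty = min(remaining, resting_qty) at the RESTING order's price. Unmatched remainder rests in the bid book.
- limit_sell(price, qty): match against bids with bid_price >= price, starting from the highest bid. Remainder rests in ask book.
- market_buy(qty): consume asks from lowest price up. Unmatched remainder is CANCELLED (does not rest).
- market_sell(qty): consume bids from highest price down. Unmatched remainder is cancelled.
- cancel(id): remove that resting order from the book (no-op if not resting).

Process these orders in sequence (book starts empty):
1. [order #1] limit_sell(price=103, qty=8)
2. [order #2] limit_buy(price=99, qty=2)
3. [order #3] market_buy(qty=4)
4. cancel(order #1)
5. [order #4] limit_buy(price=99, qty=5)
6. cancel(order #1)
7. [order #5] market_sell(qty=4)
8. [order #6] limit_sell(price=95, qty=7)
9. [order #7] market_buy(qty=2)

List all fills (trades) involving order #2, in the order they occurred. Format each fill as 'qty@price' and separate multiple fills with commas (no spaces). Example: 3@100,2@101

Answer: 2@99

Derivation:
After op 1 [order #1] limit_sell(price=103, qty=8): fills=none; bids=[-] asks=[#1:8@103]
After op 2 [order #2] limit_buy(price=99, qty=2): fills=none; bids=[#2:2@99] asks=[#1:8@103]
After op 3 [order #3] market_buy(qty=4): fills=#3x#1:4@103; bids=[#2:2@99] asks=[#1:4@103]
After op 4 cancel(order #1): fills=none; bids=[#2:2@99] asks=[-]
After op 5 [order #4] limit_buy(price=99, qty=5): fills=none; bids=[#2:2@99 #4:5@99] asks=[-]
After op 6 cancel(order #1): fills=none; bids=[#2:2@99 #4:5@99] asks=[-]
After op 7 [order #5] market_sell(qty=4): fills=#2x#5:2@99 #4x#5:2@99; bids=[#4:3@99] asks=[-]
After op 8 [order #6] limit_sell(price=95, qty=7): fills=#4x#6:3@99; bids=[-] asks=[#6:4@95]
After op 9 [order #7] market_buy(qty=2): fills=#7x#6:2@95; bids=[-] asks=[#6:2@95]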